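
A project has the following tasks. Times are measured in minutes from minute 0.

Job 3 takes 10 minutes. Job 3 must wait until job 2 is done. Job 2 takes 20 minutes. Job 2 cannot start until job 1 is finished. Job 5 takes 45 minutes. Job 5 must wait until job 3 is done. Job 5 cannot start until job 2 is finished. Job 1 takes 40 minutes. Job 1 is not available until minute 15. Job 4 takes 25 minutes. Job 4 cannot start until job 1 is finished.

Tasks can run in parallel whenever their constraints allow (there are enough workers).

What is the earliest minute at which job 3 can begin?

75

Job 1 cannot begin until its own release at minute 15. It runs from minute 15 to 15 + 40 = minute 55.
Job 2 cannot begin until job 1 (finishes minute 55). It runs from minute 55 to 55 + 20 = minute 75.
Job 3 waits on job 2 (finishes minute 75), so the earliest it can start is minute 75.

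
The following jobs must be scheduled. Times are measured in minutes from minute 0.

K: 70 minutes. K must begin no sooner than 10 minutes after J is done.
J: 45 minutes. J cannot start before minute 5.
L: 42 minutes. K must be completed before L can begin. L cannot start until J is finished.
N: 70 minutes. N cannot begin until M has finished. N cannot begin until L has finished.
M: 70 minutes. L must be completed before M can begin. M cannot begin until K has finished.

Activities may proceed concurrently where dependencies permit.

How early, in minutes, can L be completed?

172

J waits on its own release at minute 5, so it starts at minute 5 and finishes at 5 + 45 = minute 50.
After J (finishes minute 50, plus 10-minute gap → minute 60), K can start at minute 60 and finishes at minute 130.
L cannot start until K (finishes minute 130); J (finishes minute 50). The controlling bound is minute 130, so L finishes at 130 + 42 = minute 172.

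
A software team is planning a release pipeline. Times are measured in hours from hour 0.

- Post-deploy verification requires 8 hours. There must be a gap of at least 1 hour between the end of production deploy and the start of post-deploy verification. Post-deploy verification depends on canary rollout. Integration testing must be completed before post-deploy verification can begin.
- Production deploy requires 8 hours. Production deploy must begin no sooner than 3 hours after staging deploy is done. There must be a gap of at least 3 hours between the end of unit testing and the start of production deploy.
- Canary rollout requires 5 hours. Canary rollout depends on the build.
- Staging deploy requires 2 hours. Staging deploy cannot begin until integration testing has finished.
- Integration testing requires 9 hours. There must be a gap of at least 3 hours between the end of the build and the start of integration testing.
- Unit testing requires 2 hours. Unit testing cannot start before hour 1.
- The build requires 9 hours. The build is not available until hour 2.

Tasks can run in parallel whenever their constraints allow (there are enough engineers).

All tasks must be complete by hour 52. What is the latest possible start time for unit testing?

30

Post-deploy verification must finish by hour 52; it takes 8 hours, so it must start by 52 − 8 = hour 44.
Production deploy feeds into post-deploy verification (must start by hour 44, minus 1-hour gap → hour 43); so production deploy must finish by hour 43 and therefore start by hour 35.
Unit testing must finish before production deploy (must start by hour 35, minus 3-hour gap → hour 32). With a 2-hour duration, unit testing must start by 32 − 2 = hour 30.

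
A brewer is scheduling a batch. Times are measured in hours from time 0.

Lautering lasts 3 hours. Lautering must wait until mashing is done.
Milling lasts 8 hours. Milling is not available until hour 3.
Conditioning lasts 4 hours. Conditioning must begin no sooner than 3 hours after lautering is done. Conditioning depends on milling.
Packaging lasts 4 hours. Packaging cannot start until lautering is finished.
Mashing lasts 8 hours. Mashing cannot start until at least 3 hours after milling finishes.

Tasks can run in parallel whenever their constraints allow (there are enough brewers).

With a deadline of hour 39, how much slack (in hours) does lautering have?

Milling cannot begin until its own release at hour 3. It runs from hour 3 to 3 + 8 = hour 11.
After milling (finishes hour 11, plus 3-hour gap → hour 14), mashing can start at hour 14 and finishes at hour 22.
Lautering cannot begin until mashing (finishes hour 22). It runs from hour 22 to 22 + 3 = hour 25.

Working backward from the deadline:
Conditioning has no dependents, so it just needs to finish by hour 39. Starting by 39 − 4 = hour 35 achieves that.
Nothing follows packaging; the deadline of hour 39 is its only limit. It must start by 39 − 4 = hour 35.
Lautering must finish in time for conditioning (must start by hour 35, minus 3-hour gap → hour 32); packaging (must start by hour 35). The tightest is hour 32, so lautering must start by 32 − 3 = hour 29.
So lautering can start as early as hour 22 and as late as hour 29, giving 29 − 22 = 7 hours of slack.

7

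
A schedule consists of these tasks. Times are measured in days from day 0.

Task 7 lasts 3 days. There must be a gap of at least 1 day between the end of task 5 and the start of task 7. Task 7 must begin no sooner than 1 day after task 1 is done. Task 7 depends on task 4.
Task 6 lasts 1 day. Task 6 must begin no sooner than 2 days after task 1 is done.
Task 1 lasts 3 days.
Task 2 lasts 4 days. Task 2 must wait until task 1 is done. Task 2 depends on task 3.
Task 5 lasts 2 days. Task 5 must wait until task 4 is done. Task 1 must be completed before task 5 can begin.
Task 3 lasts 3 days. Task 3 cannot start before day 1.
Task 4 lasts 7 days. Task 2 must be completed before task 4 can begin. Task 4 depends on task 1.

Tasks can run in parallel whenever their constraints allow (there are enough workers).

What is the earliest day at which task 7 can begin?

After its own release at day 1, task 3 can start at day 1 and finishes at day 4.
Nothing blocks task 1, so it runs from day 0 to day 3.
Task 2 has to wait for task 1 (finishes day 3); task 3 (finishes day 4). The latest of these is day 4, so task 2 runs day 4 to 4 + 4 = day 8.
Task 4 needs all of task 2 (finishes day 8); task 1 (finishes day 3). That puts its earliest start at day 8; it finishes at 8 + 7 = day 15.
Task 5 has to wait for task 4 (finishes day 15); task 1 (finishes day 3). The latest of these is day 15, so task 5 runs day 15 to 15 + 2 = day 17.
Task 7 waits on task 5 (finishes day 17, plus 1-day gap → day 18); task 1 (finishes day 3, plus 1-day gap → day 4); task 4 (finishes day 15). The latest of these is day 18, which is the earliest task 7 can start.

18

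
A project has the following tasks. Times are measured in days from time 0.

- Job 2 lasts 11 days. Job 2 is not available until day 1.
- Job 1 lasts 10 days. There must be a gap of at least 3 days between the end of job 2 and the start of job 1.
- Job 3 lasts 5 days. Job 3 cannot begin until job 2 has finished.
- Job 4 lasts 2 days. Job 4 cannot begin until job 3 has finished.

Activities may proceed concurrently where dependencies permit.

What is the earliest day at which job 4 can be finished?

Job 2 waits on its own release at day 1, so it starts at day 1 and finishes at 1 + 11 = day 12.
Job 3 waits on job 2 (finishes day 12), so it starts at day 12 and finishes at 12 + 5 = day 17.
After job 3 (finishes day 17), job 4 can start at day 17 and finishes at day 19.

19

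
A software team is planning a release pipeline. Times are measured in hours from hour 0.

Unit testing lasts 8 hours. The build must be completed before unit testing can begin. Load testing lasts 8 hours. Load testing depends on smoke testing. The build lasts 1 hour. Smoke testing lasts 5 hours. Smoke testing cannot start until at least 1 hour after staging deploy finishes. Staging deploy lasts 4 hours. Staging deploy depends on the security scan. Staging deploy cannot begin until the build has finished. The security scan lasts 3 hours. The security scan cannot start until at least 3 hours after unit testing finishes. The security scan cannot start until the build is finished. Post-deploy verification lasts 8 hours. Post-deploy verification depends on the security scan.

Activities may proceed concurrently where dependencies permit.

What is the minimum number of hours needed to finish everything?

33

Nothing blocks the build, so it runs from hour 0 to hour 1.
After the build (finishes hour 1), unit testing can start at hour 1 and finishes at hour 9.
The security scan cannot start until unit testing (finishes hour 9, plus 3-hour gap → hour 12); the build (finishes hour 1). The controlling bound is hour 12, so the security scan finishes at 12 + 3 = hour 15.
Post-deploy verification cannot begin until the security scan (finishes hour 15). It runs from hour 15 to 15 + 8 = hour 23.
For staging deploy: the security scan (finishes hour 15); the build (finishes hour 1). Taking the maximum gives a start of hour 15, and it finishes at 15 + 4 = hour 19.
After staging deploy (finishes hour 19, plus 1-hour gap → hour 20), smoke testing can start at hour 20 and finishes at hour 25.
Load testing waits on smoke testing (finishes hour 25), so it starts at hour 25 and finishes at 25 + 8 = hour 33.
All tasks are finished once the last one completes. Finish times: The build at 1, Unit testing at 9, The security scan at 15, Staging deploy at 19, Smoke testing at 25, Load testing at 33, Post-deploy verification at 23. The latest is hour 33.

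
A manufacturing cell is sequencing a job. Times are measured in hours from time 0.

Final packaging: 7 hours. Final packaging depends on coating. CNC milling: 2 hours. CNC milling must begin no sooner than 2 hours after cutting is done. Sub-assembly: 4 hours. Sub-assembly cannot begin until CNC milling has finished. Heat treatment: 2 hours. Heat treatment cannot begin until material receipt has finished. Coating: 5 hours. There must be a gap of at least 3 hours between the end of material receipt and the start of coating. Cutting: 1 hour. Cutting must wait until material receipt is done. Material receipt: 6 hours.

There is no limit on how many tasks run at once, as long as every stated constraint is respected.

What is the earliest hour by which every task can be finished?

Material receipt can start immediately at hour 0; it finishes at hour 6.
Coating waits on material receipt (finishes hour 6, plus 3-hour gap → hour 9), so it starts at hour 9 and finishes at 9 + 5 = hour 14.
After coating (finishes hour 14), final packaging can start at hour 14 and finishes at hour 21.
Heat treatment cannot begin until material receipt (finishes hour 6). It runs from hour 6 to 6 + 2 = hour 8.
Cutting cannot begin until material receipt (finishes hour 6). It runs from hour 6 to 6 + 1 = hour 7.
After cutting (finishes hour 7, plus 2-hour gap → hour 9), CNC milling can start at hour 9 and finishes at hour 11.
Sub-assembly cannot begin until CNC milling (finishes hour 11). It runs from hour 11 to 11 + 4 = hour 15.
All tasks are finished once the last one completes. Finish times: Material receipt at 6, Cutting at 7, CNC milling at 11, Heat treatment at 8, Coating at 14, Sub-assembly at 15, Final packaging at 21. The latest is hour 21.

21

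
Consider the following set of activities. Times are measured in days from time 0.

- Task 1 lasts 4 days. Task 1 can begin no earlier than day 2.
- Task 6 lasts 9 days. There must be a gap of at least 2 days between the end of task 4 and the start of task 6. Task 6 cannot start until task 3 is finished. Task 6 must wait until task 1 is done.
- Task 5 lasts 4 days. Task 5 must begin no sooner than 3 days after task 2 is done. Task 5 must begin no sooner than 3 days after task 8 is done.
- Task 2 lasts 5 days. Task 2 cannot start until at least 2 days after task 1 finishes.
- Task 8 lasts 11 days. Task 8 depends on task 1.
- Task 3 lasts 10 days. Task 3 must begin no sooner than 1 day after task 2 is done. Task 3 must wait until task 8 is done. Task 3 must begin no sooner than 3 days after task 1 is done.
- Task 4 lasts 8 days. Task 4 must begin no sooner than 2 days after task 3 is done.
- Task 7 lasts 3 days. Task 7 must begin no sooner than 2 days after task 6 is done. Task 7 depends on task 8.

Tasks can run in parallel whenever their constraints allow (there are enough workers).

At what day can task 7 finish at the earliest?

53

Task 1 cannot begin until its own release at day 2. It runs from day 2 to 2 + 4 = day 6.
After task 1 (finishes day 6), task 8 can start at day 6 and finishes at day 17.
Task 2 waits on task 1 (finishes day 6, plus 2-day gap → day 8), so it starts at day 8 and finishes at 8 + 5 = day 13.
Task 3 has to wait for task 2 (finishes day 13, plus 1-day gap → day 14); task 8 (finishes day 17); task 1 (finishes day 6, plus 3-day gap → day 9). The latest of these is day 17, so task 3 runs day 17 to 17 + 10 = day 27.
After task 3 (finishes day 27, plus 2-day gap → day 29), task 4 can start at day 29 and finishes at day 37.
Task 6 needs all of task 4 (finishes day 37, plus 2-day gap → day 39); task 3 (finishes day 27); task 1 (finishes day 6). That puts its earliest start at day 39; it finishes at 39 + 9 = day 48.
Task 7 has to wait for task 6 (finishes day 48, plus 2-day gap → day 50); task 8 (finishes day 17). The latest of these is day 50, so task 7 runs day 50 to 50 + 3 = day 53.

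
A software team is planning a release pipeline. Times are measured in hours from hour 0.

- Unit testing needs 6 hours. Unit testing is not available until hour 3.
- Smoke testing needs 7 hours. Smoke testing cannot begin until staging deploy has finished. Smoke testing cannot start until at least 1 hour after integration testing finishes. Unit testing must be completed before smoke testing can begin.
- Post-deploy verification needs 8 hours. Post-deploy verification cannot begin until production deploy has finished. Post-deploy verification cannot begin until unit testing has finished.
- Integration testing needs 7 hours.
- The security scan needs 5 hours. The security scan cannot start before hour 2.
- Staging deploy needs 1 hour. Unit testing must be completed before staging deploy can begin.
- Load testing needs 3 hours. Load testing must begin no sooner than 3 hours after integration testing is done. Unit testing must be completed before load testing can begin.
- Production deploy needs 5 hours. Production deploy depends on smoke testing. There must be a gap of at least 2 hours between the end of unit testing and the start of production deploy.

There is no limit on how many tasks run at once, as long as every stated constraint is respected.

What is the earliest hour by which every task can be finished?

The security scan waits on its own release at hour 2, so it starts at hour 2 and finishes at 2 + 5 = hour 7.
Integration testing has no prerequisites, so it starts at hour 0 and finishes at hour 7.
Unit testing waits on its own release at hour 3, so it starts at hour 3 and finishes at 3 + 6 = hour 9.
Load testing has to wait for integration testing (finishes hour 7, plus 3-hour gap → hour 10); unit testing (finishes hour 9). The latest of these is hour 10, so load testing runs hour 10 to 10 + 3 = hour 13.
Staging deploy waits on unit testing (finishes hour 9), so it starts at hour 9 and finishes at 9 + 1 = hour 10.
For smoke testing: staging deploy (finishes hour 10); integration testing (finishes hour 7, plus 1-hour gap → hour 8); unit testing (finishes hour 9). Taking the maximum gives a start of hour 10, and it finishes at 10 + 7 = hour 17.
Production deploy has to wait for smoke testing (finishes hour 17); unit testing (finishes hour 9, plus 2-hour gap → hour 11). The latest of these is hour 17, so production deploy runs hour 17 to 17 + 5 = hour 22.
For post-deploy verification: production deploy (finishes hour 22); unit testing (finishes hour 9). Taking the maximum gives a start of hour 22, and it finishes at 22 + 8 = hour 30.
All tasks are finished once the last one completes. Finish times: Unit testing at 9, Integration testing at 7, The security scan at 7, Staging deploy at 10, Smoke testing at 17, Load testing at 13, Production deploy at 22, Post-deploy verification at 30. The latest is hour 30.

30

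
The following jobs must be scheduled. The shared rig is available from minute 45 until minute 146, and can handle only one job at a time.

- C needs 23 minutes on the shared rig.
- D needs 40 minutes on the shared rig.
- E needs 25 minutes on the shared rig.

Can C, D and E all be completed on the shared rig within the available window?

Yes

The shared rig window is 146 − 45 = 101 minutes.
Running back to back, the jobs need 23 + 40 + 25 = 88 minutes on the shared rig.
Since 88 ≤ 101, they fit within the window.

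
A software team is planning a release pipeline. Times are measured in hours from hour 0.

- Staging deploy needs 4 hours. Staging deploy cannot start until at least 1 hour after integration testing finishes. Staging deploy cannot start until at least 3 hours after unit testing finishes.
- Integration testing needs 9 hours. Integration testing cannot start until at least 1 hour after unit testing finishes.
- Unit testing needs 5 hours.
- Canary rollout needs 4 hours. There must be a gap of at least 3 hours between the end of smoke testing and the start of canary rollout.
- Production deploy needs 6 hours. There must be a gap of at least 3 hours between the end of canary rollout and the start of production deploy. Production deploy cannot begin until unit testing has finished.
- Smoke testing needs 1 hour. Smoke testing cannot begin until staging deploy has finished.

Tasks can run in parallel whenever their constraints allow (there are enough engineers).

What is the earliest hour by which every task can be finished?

Nothing blocks unit testing, so it runs from hour 0 to hour 5.
Integration testing cannot begin until unit testing (finishes hour 5, plus 1-hour gap → hour 6). It runs from hour 6 to 6 + 9 = hour 15.
For staging deploy: integration testing (finishes hour 15, plus 1-hour gap → hour 16); unit testing (finishes hour 5, plus 3-hour gap → hour 8). Taking the maximum gives a start of hour 16, and it finishes at 16 + 4 = hour 20.
Smoke testing cannot begin until staging deploy (finishes hour 20). It runs from hour 20 to 20 + 1 = hour 21.
Canary rollout cannot begin until smoke testing (finishes hour 21, plus 3-hour gap → hour 24). It runs from hour 24 to 24 + 4 = hour 28.
Production deploy cannot start until canary rollout (finishes hour 28, plus 3-hour gap → hour 31); unit testing (finishes hour 5). The controlling bound is hour 31, so production deploy finishes at 31 + 6 = hour 37.
All tasks are finished once the last one completes. Finish times: Unit testing at 5, Integration testing at 15, Staging deploy at 20, Smoke testing at 21, Canary rollout at 28, Production deploy at 37. The latest is hour 37.

37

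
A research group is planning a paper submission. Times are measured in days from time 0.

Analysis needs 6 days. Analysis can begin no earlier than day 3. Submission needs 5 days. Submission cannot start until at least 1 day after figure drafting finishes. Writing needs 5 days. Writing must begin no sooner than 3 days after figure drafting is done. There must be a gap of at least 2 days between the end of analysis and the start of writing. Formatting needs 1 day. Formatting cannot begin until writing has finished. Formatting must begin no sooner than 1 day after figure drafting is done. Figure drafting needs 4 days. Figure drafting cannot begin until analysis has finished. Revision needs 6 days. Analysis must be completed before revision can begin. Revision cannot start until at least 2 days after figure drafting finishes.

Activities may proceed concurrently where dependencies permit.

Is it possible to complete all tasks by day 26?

Yes

Analysis waits on its own release at day 3, so it starts at day 3 and finishes at 3 + 6 = day 9.
Figure drafting waits on analysis (finishes day 9), so it starts at day 9 and finishes at 9 + 4 = day 13.
Submission waits on figure drafting (finishes day 13, plus 1-day gap → day 14), so it starts at day 14 and finishes at 14 + 5 = day 19.
Revision needs all of analysis (finishes day 9); figure drafting (finishes day 13, plus 2-day gap → day 15). That puts its earliest start at day 15; it finishes at 15 + 6 = day 21.
Writing cannot start until figure drafting (finishes day 13, plus 3-day gap → day 16); analysis (finishes day 9, plus 2-day gap → day 11). The controlling bound is day 16, so writing finishes at 16 + 5 = day 21.
Formatting cannot start until writing (finishes day 21); figure drafting (finishes day 13, plus 1-day gap → day 14). The controlling bound is day 21, so formatting finishes at 21 + 1 = day 22.
Every task is finished by day 22, which is no later than the deadline of 26, so the schedule is feasible.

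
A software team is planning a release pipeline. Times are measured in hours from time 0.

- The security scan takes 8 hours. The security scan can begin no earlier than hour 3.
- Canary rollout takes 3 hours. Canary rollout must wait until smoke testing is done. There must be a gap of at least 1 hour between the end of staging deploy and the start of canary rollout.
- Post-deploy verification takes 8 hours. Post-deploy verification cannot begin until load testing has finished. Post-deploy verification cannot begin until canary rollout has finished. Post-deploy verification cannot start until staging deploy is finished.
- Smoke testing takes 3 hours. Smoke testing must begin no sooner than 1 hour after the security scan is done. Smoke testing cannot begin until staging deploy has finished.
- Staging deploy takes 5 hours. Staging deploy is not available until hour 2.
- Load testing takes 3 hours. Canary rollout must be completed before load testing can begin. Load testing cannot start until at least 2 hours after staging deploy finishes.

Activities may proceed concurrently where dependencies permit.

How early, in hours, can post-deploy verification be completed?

29

After its own release at hour 2, staging deploy can start at hour 2 and finishes at hour 7.
The security scan waits on its own release at hour 3, so it starts at hour 3 and finishes at 3 + 8 = hour 11.
Smoke testing needs all of the security scan (finishes hour 11, plus 1-hour gap → hour 12); staging deploy (finishes hour 7). That puts its earliest start at hour 12; it finishes at 12 + 3 = hour 15.
Canary rollout needs all of smoke testing (finishes hour 15); staging deploy (finishes hour 7, plus 1-hour gap → hour 8). That puts its earliest start at hour 15; it finishes at 15 + 3 = hour 18.
Load testing cannot start until canary rollout (finishes hour 18); staging deploy (finishes hour 7, plus 2-hour gap → hour 9). The controlling bound is hour 18, so load testing finishes at 18 + 3 = hour 21.
For post-deploy verification: load testing (finishes hour 21); canary rollout (finishes hour 18); staging deploy (finishes hour 7). Taking the maximum gives a start of hour 21, and it finishes at 21 + 8 = hour 29.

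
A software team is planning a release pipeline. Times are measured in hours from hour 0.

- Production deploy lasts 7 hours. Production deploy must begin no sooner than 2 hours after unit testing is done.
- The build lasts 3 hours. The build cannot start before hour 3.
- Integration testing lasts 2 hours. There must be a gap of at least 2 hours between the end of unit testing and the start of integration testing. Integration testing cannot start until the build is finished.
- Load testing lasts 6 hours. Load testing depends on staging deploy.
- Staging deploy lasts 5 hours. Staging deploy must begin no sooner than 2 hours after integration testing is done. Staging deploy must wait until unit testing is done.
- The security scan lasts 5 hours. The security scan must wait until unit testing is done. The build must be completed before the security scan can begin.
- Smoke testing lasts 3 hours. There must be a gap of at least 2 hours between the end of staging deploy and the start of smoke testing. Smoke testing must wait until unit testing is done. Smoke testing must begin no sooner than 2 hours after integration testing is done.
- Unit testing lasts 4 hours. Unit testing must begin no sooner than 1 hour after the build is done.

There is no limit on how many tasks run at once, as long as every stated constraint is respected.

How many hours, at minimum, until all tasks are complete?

28

The build cannot begin until its own release at hour 3. It runs from hour 3 to 3 + 3 = hour 6.
Unit testing waits on the build (finishes hour 6, plus 1-hour gap → hour 7), so it starts at hour 7 and finishes at 7 + 4 = hour 11.
Production deploy waits on unit testing (finishes hour 11, plus 2-hour gap → hour 13), so it starts at hour 13 and finishes at 13 + 7 = hour 20.
The security scan has to wait for unit testing (finishes hour 11); the build (finishes hour 6). The latest of these is hour 11, so the security scan runs hour 11 to 11 + 5 = hour 16.
Integration testing cannot start until unit testing (finishes hour 11, plus 2-hour gap → hour 13); the build (finishes hour 6). The controlling bound is hour 13, so integration testing finishes at 13 + 2 = hour 15.
Staging deploy needs all of integration testing (finishes hour 15, plus 2-hour gap → hour 17); unit testing (finishes hour 11). That puts its earliest start at hour 17; it finishes at 17 + 5 = hour 22.
After staging deploy (finishes hour 22), load testing can start at hour 22 and finishes at hour 28.
For smoke testing: staging deploy (finishes hour 22, plus 2-hour gap → hour 24); unit testing (finishes hour 11); integration testing (finishes hour 15, plus 2-hour gap → hour 17). Taking the maximum gives a start of hour 24, and it finishes at 24 + 3 = hour 27.
All tasks are finished once the last one completes. Finish times: The build at 6, Unit testing at 11, Integration testing at 15, The security scan at 16, Staging deploy at 22, Smoke testing at 27, Load testing at 28, Production deploy at 20. The latest is hour 28.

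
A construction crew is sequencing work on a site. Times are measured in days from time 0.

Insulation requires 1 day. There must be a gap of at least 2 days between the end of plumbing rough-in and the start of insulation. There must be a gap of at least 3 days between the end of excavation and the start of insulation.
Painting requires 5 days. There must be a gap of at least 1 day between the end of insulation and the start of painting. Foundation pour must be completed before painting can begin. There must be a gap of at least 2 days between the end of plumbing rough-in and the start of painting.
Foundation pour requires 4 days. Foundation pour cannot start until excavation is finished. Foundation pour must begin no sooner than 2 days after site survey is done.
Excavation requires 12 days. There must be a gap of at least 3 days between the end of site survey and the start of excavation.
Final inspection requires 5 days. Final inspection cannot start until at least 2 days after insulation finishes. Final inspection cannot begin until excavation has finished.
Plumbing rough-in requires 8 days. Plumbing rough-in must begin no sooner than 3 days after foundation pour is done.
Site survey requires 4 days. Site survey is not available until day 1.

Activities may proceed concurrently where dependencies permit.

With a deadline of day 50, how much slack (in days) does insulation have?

5

Site survey waits on its own release at day 1, so it starts at day 1 and finishes at 1 + 4 = day 5.
Excavation cannot begin until site survey (finishes day 5, plus 3-day gap → day 8). It runs from day 8 to 8 + 12 = day 20.
For foundation pour: excavation (finishes day 20); site survey (finishes day 5, plus 2-day gap → day 7). Taking the maximum gives a start of day 20, and it finishes at 20 + 4 = day 24.
Plumbing rough-in waits on foundation pour (finishes day 24, plus 3-day gap → day 27), so it starts at day 27 and finishes at 27 + 8 = day 35.
For insulation: plumbing rough-in (finishes day 35, plus 2-day gap → day 37); excavation (finishes day 20, plus 3-day gap → day 23). Taking the maximum gives a start of day 37, and it finishes at 37 + 1 = day 38.

Working backward from the deadline:
To finish by day 50, painting (duration 5) must start no later than day 45.
To finish by day 50, final inspection (duration 5) must start no later than day 45.
Insulation feeds painting (must start by day 45, minus 1-day gap → day 44); final inspection (must start by day 45, minus 2-day gap → day 43). Taking the minimum, insulation must finish by day 43 and start by 43 − 1 = day 42.
So insulation can start as early as day 37 and as late as day 42, giving 42 − 37 = 5 days of slack.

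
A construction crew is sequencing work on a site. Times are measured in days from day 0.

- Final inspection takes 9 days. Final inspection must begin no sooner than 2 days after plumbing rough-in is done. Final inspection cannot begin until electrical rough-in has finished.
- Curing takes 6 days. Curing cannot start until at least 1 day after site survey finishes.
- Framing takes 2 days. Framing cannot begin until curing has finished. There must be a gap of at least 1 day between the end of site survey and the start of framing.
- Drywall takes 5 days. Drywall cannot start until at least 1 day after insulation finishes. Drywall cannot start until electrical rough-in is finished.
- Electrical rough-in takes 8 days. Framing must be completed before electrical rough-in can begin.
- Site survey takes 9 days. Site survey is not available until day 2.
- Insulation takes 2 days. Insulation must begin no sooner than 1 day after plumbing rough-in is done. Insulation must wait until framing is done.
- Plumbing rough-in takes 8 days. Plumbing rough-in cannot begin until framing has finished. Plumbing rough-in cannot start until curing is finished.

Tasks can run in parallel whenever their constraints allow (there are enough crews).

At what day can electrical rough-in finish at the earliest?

Site survey cannot begin until its own release at day 2. It runs from day 2 to 2 + 9 = day 11.
After site survey (finishes day 11, plus 1-day gap → day 12), curing can start at day 12 and finishes at day 18.
Framing cannot start until curing (finishes day 18); site survey (finishes day 11, plus 1-day gap → day 12). The controlling bound is day 18, so framing finishes at 18 + 2 = day 20.
Electrical rough-in waits on framing (finishes day 20), so it starts at day 20 and finishes at 20 + 8 = day 28.

28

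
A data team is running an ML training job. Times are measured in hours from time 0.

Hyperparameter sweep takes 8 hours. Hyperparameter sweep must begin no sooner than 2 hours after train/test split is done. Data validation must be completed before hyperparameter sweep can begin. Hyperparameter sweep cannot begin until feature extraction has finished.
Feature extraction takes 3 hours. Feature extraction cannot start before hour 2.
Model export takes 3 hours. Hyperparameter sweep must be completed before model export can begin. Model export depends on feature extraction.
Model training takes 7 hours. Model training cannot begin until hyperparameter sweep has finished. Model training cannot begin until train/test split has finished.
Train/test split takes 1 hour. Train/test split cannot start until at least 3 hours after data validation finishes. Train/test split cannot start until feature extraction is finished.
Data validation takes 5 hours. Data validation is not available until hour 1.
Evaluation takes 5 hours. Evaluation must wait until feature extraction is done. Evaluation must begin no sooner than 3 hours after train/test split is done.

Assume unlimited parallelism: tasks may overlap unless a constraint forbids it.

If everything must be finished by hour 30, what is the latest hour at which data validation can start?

4

Model training must finish by hour 30; it takes 7 hours, so it must start by 30 − 7 = hour 23.
Model export has no dependents, so it just needs to finish by hour 30. Starting by 30 − 3 = hour 27 achieves that.
Hyperparameter sweep feeds model training (must start by hour 23); model export (must start by hour 27). Taking the minimum, hyperparameter sweep must finish by hour 23 and start by 23 − 8 = hour 15.
Evaluation must finish by hour 30; it takes 5 hours, so it must start by 30 − 5 = hour 25.
For train/test split: hyperparameter sweep (must start by hour 15, minus 2-hour gap → hour 13); model training (must start by hour 23); evaluation (must start by hour 25, minus 3-hour gap → hour 22). The most restrictive is hour 13; with a 1-hour duration, train/test split must start by hour 12.
Data validation must finish in time for train/test split (must start by hour 12, minus 3-hour gap → hour 9); hyperparameter sweep (must start by hour 15). The tightest is hour 9, so data validation must start by 9 − 5 = hour 4.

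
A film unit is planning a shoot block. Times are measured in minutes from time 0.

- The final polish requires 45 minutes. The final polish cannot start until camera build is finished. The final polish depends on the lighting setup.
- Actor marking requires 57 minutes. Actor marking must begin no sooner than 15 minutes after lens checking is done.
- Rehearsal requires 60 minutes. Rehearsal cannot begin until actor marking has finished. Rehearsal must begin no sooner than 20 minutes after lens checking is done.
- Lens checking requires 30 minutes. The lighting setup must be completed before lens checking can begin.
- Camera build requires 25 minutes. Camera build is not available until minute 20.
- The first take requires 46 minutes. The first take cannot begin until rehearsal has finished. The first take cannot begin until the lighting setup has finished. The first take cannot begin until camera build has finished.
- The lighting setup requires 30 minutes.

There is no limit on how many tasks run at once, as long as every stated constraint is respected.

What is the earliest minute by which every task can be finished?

Camera build cannot begin until its own release at minute 20. It runs from minute 20 to 20 + 25 = minute 45.
The lighting setup can start immediately at minute 0; it finishes at minute 30.
The final polish needs all of camera build (finishes minute 45); the lighting setup (finishes minute 30). That puts its earliest start at minute 45; it finishes at 45 + 45 = minute 90.
After the lighting setup (finishes minute 30), lens checking can start at minute 30 and finishes at minute 60.
Actor marking cannot begin until lens checking (finishes minute 60, plus 15-minute gap → minute 75). It runs from minute 75 to 75 + 57 = minute 132.
Rehearsal has to wait for actor marking (finishes minute 132); lens checking (finishes minute 60, plus 20-minute gap → minute 80). The latest of these is minute 132, so rehearsal runs minute 132 to 132 + 60 = minute 192.
For the first take: rehearsal (finishes minute 192); the lighting setup (finishes minute 30); camera build (finishes minute 45). Taking the maximum gives a start of minute 192, and it finishes at 192 + 46 = minute 238.
All tasks are finished once the last one completes. Finish times: The lighting setup at 30, Camera build at 45, Lens checking at 60, Actor marking at 132, Rehearsal at 192, The final polish at 90, The first take at 238. The latest is minute 238.

238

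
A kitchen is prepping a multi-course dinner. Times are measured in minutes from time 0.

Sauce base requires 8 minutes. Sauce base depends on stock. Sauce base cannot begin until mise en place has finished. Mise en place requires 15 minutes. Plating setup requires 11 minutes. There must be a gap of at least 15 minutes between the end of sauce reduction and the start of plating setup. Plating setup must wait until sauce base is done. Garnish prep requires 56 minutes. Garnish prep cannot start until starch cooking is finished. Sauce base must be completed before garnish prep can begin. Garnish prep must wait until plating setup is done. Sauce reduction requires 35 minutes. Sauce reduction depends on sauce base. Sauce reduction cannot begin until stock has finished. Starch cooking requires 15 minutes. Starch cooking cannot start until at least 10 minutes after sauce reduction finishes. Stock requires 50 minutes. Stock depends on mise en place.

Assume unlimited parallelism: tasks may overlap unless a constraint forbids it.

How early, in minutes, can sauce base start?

Mise en place has no prerequisites, so it starts at minute 0 and finishes at minute 15.
Stock cannot begin until mise en place (finishes minute 15). It runs from minute 15 to 15 + 50 = minute 65.
Sauce base waits on stock (finishes minute 65); mise en place (finishes minute 15). The latest of these is minute 65, which is the earliest sauce base can start.

65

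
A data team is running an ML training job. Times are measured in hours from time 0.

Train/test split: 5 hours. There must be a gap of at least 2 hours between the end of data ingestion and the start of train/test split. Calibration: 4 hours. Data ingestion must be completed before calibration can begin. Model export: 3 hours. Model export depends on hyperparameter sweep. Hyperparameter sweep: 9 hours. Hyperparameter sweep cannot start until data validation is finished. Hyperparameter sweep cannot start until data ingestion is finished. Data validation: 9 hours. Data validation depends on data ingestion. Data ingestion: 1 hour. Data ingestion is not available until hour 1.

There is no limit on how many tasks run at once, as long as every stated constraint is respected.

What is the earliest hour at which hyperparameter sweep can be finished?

20

Data ingestion waits on its own release at hour 1, so it starts at hour 1 and finishes at 1 + 1 = hour 2.
Data validation waits on data ingestion (finishes hour 2), so it starts at hour 2 and finishes at 2 + 9 = hour 11.
Hyperparameter sweep cannot start until data validation (finishes hour 11); data ingestion (finishes hour 2). The controlling bound is hour 11, so hyperparameter sweep finishes at 11 + 9 = hour 20.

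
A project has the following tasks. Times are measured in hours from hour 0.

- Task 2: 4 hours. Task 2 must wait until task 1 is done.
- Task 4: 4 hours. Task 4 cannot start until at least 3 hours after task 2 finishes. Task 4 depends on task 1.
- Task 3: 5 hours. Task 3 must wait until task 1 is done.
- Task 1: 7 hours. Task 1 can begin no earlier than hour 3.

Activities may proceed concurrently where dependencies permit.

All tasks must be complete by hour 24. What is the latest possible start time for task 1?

Task 4 must finish by hour 24; it takes 4 hours, so it must start by 24 − 4 = hour 20.
Since task 4 (must start by hour 20, minus 3-hour gap → hour 17) depends on it, task 2 must finish by hour 17. Backing off its 4-hour duration gives a latest start of hour 13.
Task 3 has no dependents, so it just needs to finish by hour 24. Starting by 24 − 5 = hour 19 achieves that.
Task 1 has several dependents: task 2 (must start by hour 13); task 3 (must start by hour 19); task 4 (must start by hour 20). The earliest of those limits is hour 13, so task 1 must start by 13 − 7 = hour 6.

6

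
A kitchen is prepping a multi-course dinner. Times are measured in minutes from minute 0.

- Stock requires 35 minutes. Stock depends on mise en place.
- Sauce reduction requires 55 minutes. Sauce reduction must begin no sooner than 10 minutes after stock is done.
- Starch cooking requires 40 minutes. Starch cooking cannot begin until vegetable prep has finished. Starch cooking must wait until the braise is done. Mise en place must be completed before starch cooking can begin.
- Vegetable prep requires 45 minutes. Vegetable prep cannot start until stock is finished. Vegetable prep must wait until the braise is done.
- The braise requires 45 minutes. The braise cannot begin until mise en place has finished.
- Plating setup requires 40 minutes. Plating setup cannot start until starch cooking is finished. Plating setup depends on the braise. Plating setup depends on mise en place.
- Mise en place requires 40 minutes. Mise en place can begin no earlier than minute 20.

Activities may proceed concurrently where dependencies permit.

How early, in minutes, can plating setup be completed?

Mise en place waits on its own release at minute 20, so it starts at minute 20 and finishes at 20 + 40 = minute 60.
The braise cannot begin until mise en place (finishes minute 60). It runs from minute 60 to 60 + 45 = minute 105.
Stock cannot begin until mise en place (finishes minute 60). It runs from minute 60 to 60 + 35 = minute 95.
For vegetable prep: stock (finishes minute 95); the braise (finishes minute 105). Taking the maximum gives a start of minute 105, and it finishes at 105 + 45 = minute 150.
Starch cooking has to wait for vegetable prep (finishes minute 150); the braise (finishes minute 105); mise en place (finishes minute 60). The latest of these is minute 150, so starch cooking runs minute 150 to 150 + 40 = minute 190.
Plating setup has to wait for starch cooking (finishes minute 190); the braise (finishes minute 105); mise en place (finishes minute 60). The latest of these is minute 190, so plating setup runs minute 190 to 190 + 40 = minute 230.

230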